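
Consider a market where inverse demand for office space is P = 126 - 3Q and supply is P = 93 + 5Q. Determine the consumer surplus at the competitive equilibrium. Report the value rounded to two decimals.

25.52

Set 126 - 3Q = 93 + 5Q, which gives 33 = 8Q, so Q* = 4.125 and P* = 126 - 3(4.125) = 113.625.
The demand choke price is 126, so CS = (1/2)(Q*)(126 - P*) = (1/2)(4.125)(12.375) = 25.5234.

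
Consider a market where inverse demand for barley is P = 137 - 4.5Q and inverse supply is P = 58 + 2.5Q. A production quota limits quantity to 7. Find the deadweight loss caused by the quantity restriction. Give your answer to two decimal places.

Unrestricted equilibrium: Q* = (137 - 58)/(4.5 + 2.5) = 11.2857.
At Q = 7 the demand price is 137 - 4.5(7) = 105.5 and the supply price is 58 + 2.5(7) = 75.5.
DWL = (1/2)(gap between curves at 7) x (Q* - 7) = (1/2)(30)(4.2857) = 64.2857.

64.29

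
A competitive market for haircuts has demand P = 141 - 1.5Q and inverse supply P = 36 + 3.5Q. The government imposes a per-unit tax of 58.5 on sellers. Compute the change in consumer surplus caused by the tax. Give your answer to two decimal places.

Pre-tax equilibrium: 141 - 1.5Q = 36 + 3.5Q gives Q* = 21, P* = 109.5.
A tax on sellers shifts supply up by 58.5: 141 - 1.5Q = 36 + 3.5Q + 58.5, so Q_t = 9.3. Buyers pay P_b = 127.05; sellers receive P_s = P_b - 58.5 = 68.55.
CS falls from (1/2)(21)(31.5) = 330.75 to (1/2)(9.3)(13.95) = 64.8675, a change of -265.8825.

-265.88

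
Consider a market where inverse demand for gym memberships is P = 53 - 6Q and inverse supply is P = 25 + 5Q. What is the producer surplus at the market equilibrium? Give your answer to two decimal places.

Equilibrium: 53 - 6Q = 25 + 5Q, so Q* = 2.5455 and P* = 37.7273.
The supply curve's price intercept is 25, so PS = (1/2)(Q*)(P* - 25) = (1/2)(2.5455)(12.7273) = 16.1983.

16.20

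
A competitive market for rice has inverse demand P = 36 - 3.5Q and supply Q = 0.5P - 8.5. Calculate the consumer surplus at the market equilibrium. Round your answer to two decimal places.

20.88

Rewriting supply in inverse form: P = 17 + 2Q.
Set 36 - 3.5Q = 17 + 2Q, which gives 19 = 5.5Q, so Q* = 3.4545 and P* = 36 - 3.5(3.4545) = 23.9091.
Consumer surplus is the triangle under demand above P*: (1/2)(3.4545)(36 - 23.9091) = (1/2)(3.4545)(12.0909) = 20.8843.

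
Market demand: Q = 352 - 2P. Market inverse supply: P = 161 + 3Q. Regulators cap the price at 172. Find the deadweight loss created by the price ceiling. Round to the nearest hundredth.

0.67

Rewriting demand in inverse form: P = 176 - 0.5Q.
Free-market equilibrium: 176 - 0.5Q = 161 + 3Q gives Q* = 4.2857, P* = 173.8571.
At the ceiling price 172, quantity supplied is (172 - 161)/3 = 3.6667; supply is the short side, so Q = 3.6667 trades at P = 172.
At Q = 3.6667 the demand price is 174.1667 and the supply price is 172. Deadweight loss is the triangle between the curves from 3.6667 to 4.2857: (1/2)(174.1667 - 172)(4.2857 - 3.6667) = 0.6706.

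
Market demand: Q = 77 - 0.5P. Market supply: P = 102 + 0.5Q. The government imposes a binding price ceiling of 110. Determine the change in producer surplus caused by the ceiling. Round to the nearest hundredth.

Rewriting demand in inverse form: P = 154 - 2Q.
Free-market equilibrium: 154 - 2Q = 102 + 0.5Q gives Q* = 20.8, P* = 112.4.
At P = 110, sellers supply (110 - 102)/0.5 = 16 while buyers want more, so the quantity traded is 16 at price 110.
PS goes from (1/2)(20.8)(10.4) = 108.16 to 64 (computed as (110 - 102)(16) - (1/2)(0.5)(16)^2), a change of -44.16.

-44.16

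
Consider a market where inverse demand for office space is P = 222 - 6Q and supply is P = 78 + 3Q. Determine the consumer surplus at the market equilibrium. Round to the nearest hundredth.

768.00

Equilibrium: 222 - 6Q = 78 + 3Q, so Q* = 16 and P* = 126.
CS is the area between the demand curve and P* from 0 to Q*: (1/2)(16)(96) = 768.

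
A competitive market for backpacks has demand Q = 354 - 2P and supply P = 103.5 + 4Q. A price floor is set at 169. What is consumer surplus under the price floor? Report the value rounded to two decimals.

64.00

Rewriting demand in inverse form: P = 177 - 0.5Q.
Free-market equilibrium: 177 - 0.5Q = 103.5 + 4Q gives Q* = 16.3333, P* = 168.8333.
At the floor price 169, quantity demanded is (177 - 169)/0.5 = 16; demand is the short side, so Q = 16 trades at P = 169.
CS is the triangle under demand above 169: (1/2)(16)(177 - 169) = 64.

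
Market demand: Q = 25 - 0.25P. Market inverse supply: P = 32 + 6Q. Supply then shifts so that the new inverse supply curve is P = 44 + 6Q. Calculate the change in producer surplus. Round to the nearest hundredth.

-44.64

Rewriting demand in inverse form: P = 100 - 4Q.
Initial equilibrium: Q_0 = 6.8, P_0 = 72.8; CS_0 = (1/2)(6.8)(27.2) = 92.48, PS_0 = (1/2)(6.8)(40.8) = 138.72.
New equilibrium: 100 - 4Q = 44 + 6Q gives Q_1 = 5.6, P_1 = 77.6; CS_1 = 62.72, PS_1 = 94.08.
Change in producer surplus = 94.08 - 138.72 = -44.64.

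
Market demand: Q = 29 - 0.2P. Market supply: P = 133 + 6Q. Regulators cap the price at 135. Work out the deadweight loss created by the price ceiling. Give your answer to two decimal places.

Rewriting demand in inverse form: P = 145 - 5Q.
Free-market equilibrium: 145 - 5Q = 133 + 6Q gives Q* = 1.0909, P* = 139.5455.
At P = 135, sellers supply (135 - 133)/6 = 0.3333 while buyers want more, so the quantity traded is 0.3333 at price 135.
At Q = 0.3333 the demand price is 143.3333 and the supply price is 135. Deadweight loss is the triangle between the curves from 0.3333 to 1.0909: (1/2)(143.3333 - 135)(1.0909 - 0.3333) = 3.1566.

3.16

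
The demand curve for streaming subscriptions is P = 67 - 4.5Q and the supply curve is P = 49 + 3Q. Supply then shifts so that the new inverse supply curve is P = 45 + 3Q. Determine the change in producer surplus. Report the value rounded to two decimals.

4.27

Initial equilibrium: Q_0 = 2.4, P_0 = 56.2; CS_0 = (1/2)(2.4)(10.8) = 12.96, PS_0 = (1/2)(2.4)(7.2) = 8.64.
New equilibrium: 67 - 4.5Q = 45 + 3Q gives Q_1 = 2.9333, P_1 = 53.8; CS_1 = 19.36, PS_1 = 12.9067.
Change in producer surplus = 12.9067 - 8.64 = 4.2667.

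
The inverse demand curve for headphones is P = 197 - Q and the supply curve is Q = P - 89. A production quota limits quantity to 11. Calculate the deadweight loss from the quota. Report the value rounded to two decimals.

Rewriting supply in inverse form: P = 89 + Q.
Without the quota, 197 - Q = 89 + Q gives Q* = 54.
At Q = 11 the demand price is 197 - (11) = 186 and the supply price is 89 + (11) = 100.
Deadweight loss is the triangle between the curves from 11 to 54: (1/2)(186 - 100)(54 - 11) = 1849.

1849.00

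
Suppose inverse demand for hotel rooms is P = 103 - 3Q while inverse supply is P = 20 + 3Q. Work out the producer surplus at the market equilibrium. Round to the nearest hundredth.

287.04

Setting demand equal to supply, 83 = 6Q, so Q* = 13.8333 and P* = 61.5.
Producer surplus is the triangle above supply below P*: (1/2)(13.8333)(61.5 - 20) = (1/2)(13.8333)(41.5) = 287.0417.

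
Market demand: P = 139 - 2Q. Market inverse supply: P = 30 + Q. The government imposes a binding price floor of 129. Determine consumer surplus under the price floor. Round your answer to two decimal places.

25.00

Free-market equilibrium: 139 - 2Q = 30 + Q gives Q* = 36.3333, P* = 66.3333.
At P = 129, buyers demand (139 - 129)/2 = 5 while sellers would supply more, so the quantity traded is 5 at price 129.
CS is the triangle under demand above 129: (1/2)(5)(139 - 129) = 25.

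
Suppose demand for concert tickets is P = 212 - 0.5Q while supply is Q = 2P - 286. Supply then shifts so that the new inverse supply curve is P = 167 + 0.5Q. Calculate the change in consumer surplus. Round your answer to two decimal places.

Rewriting supply in inverse form: P = 143 + 0.5Q.
Initial equilibrium: Q_0 = 69, P_0 = 177.5; CS_0 = (1/2)(69)(34.5) = 1190.25, PS_0 = (1/2)(69)(34.5) = 1190.25.
New equilibrium: 212 - 0.5Q = 167 + 0.5Q gives Q_1 = 45, P_1 = 189.5; CS_1 = 506.25, PS_1 = 506.25.
Change in consumer surplus = 506.25 - 1190.25 = -684.

-684.00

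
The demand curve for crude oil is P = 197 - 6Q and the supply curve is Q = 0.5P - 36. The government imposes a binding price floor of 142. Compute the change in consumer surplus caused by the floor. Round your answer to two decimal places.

Rewriting supply in inverse form: P = 72 + 2Q.
Without the control, 197 - 6Q = 72 + 2Q so Q* = 15.625 and P* = 103.25.
At P = 142, buyers demand (197 - 142)/6 = 9.1667 while sellers would supply more, so the quantity traded is 9.1667 at price 142.
CS goes from (1/2)(15.625)(93.75) = 732.4219 to 252.0833 (computed as (197 - 142)(9.1667) - (1/2)(6)(9.1667)^2), a change of -480.3385.

-480.34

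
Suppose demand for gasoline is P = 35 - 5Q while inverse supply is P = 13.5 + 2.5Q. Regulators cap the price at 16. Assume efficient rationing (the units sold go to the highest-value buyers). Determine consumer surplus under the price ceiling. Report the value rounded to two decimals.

16.50

Without the control, 35 - 5Q = 13.5 + 2.5Q so Q* = 2.8667 and P* = 20.6667.
At the ceiling price 16, quantity supplied is (16 - 13.5)/2.5 = 1; supply is the short side, so Q = 1 trades at P = 16.
The demand price at Q = 1 is 30. CS is the trapezoid between demand and 16 over [0, 1]: (1/2)[(35 - 16) + (30 - 16)](1) = 16.5.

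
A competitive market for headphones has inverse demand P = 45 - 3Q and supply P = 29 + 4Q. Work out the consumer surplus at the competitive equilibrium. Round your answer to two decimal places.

Set 45 - 3Q = 29 + 4Q, which gives 16 = 7Q, so Q* = 2.2857 and P* = 45 - 3(2.2857) = 38.1429.
The demand choke price is 45, so CS = (1/2)(Q*)(45 - P*) = (1/2)(2.2857)(6.8571) = 7.8367.

7.84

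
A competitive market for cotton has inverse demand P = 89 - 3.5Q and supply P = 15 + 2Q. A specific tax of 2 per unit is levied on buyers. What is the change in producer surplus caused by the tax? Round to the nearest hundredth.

-9.65

Pre-tax equilibrium: 89 - 3.5Q = 15 + 2Q gives Q* = 13.4545, P* = 41.9091.
A tax on buyers shifts demand down by 2: (89 - 2) - 3.5Q = 15 + 2Q, so Q_t = 13.0909. Buyers pay P_b = 43.1818; sellers receive P_s = P_b - 2 = 41.1818.
Producers lose the trapezoid between P_s and P* out to Q_t plus the triangle from Q_t to Q*: change in PS = 171.3719 - 181.0248 = -9.6529.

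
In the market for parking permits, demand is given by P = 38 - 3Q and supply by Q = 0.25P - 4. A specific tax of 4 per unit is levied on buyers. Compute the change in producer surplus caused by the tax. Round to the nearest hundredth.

-6.53

Rewriting supply in inverse form: P = 16 + 4Q.
Pre-tax equilibrium: 38 - 3Q = 16 + 4Q gives Q* = 3.1429, P* = 28.5714.
With the tax, buyers' net willingness to pay falls by 4: (38 - 4) - 3Q = 16 + 4Q, so Q_t = 2.5714. Buyers pay P_b = 30.2857; sellers receive P_s = P_b - 4 = 26.2857.
PS falls from (1/2)(3.1429)(12.5714) = 19.7551 to (1/2)(2.5714)(10.2857) = 13.2245, a change of -6.5306.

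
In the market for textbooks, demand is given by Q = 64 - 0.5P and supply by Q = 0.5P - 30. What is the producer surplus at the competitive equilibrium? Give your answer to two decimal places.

289.00

Rewriting demand in inverse form: P = 128 - 2Q.
Rewriting supply in inverse form: P = 60 + 2Q.
Set 128 - 2Q = 60 + 2Q, which gives 68 = 4Q, so Q* = 17 and P* = 128 - 2(17) = 94.
Producer surplus is the triangle above supply below P*: (1/2)(17)(94 - 60) = (1/2)(17)(34) = 289.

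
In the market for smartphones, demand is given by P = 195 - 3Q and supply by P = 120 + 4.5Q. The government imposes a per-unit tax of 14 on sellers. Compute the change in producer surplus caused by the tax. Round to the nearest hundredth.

-76.16

Without the tax, 195 - 3Q = 120 + 4.5Q so Q* = 10 and P* = 165.
A tax on sellers shifts supply up by 14: 195 - 3Q = 120 + 4.5Q + 14, so Q_t = 8.1333. Buyers pay P_b = 170.6; sellers receive P_s = P_b - 14 = 156.6.
Producers lose the trapezoid between P_s and P* out to Q_t plus the triangle from Q_t to Q*: change in PS = 148.84 - 225 = -76.16.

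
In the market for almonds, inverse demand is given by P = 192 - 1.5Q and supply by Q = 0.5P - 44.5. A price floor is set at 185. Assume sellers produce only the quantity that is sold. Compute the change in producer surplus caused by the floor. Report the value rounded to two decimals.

Rewriting supply in inverse form: P = 89 + 2Q.
Without the control, 192 - 1.5Q = 89 + 2Q so Q* = 29.4286 and P* = 147.8571.
At the floor price 185, quantity demanded is (192 - 185)/1.5 = 4.6667; demand is the short side, so Q = 4.6667 trades at P = 185.
PS goes from (1/2)(29.4286)(58.8571) = 866.0408 to 426.2222 (computed as (185 - 89)(4.6667) - (1/2)(2)(4.6667)^2), a change of -439.8186.

-439.82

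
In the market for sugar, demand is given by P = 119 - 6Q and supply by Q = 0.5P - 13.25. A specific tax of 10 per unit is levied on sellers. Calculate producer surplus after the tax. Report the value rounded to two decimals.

106.35

Rewriting supply in inverse form: P = 26.5 + 2Q.
Without the tax, 119 - 6Q = 26.5 + 2Q so Q* = 11.5625 and P* = 49.625.
A tax on sellers shifts supply up by 10: 119 - 6Q = 26.5 + 2Q + 10, so Q_t = 10.3125. Buyers pay P_b = 57.125; sellers receive P_s = P_b - 10 = 47.125.
PS = (1/2)(Q_t)(P_s - 26.5) = (1/2)(10.3125)(20.625) = 106.3477.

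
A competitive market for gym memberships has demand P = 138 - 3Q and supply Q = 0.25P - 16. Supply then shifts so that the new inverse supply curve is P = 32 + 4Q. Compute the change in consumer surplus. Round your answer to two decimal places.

Rewriting supply in inverse form: P = 64 + 4Q.
Initial equilibrium: Q_0 = 10.5714, P_0 = 106.2857; CS_0 = (1/2)(10.5714)(31.7143) = 167.6327, PS_0 = (1/2)(10.5714)(42.2857) = 223.5102.
New equilibrium: 138 - 3Q = 32 + 4Q gives Q_1 = 15.1429, P_1 = 92.5714; CS_1 = 343.9592, PS_1 = 458.6122.
Change in consumer surplus = 343.9592 - 167.6327 = 176.3265.

176.33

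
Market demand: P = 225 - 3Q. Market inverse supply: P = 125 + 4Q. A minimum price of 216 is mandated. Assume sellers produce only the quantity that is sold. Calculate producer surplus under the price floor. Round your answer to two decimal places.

255.00

Without the control, 225 - 3Q = 125 + 4Q so Q* = 14.2857 and P* = 182.1429.
At the floor price 216, quantity demanded is (225 - 216)/3 = 3; demand is the short side, so Q = 3 trades at P = 216.
The supply price at Q = 3 is 137. PS is the trapezoid between 216 and supply over [0, 3]: (1/2)[(216 - 125) + (216 - 137)](3) = 255.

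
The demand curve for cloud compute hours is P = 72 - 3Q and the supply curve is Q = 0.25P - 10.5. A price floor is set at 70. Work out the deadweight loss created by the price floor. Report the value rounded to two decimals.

45.84

Rewriting supply in inverse form: P = 42 + 4Q.
Without the control, 72 - 3Q = 42 + 4Q so Q* = 4.2857 and P* = 59.1429.
At P = 70, buyers demand (72 - 70)/3 = 0.6667 while sellers would supply more, so the quantity traded is 0.6667 at price 70.
At Q = 0.6667 the demand price is 70 and the supply price is 44.6667. Deadweight loss is the triangle between the curves from 0.6667 to 4.2857: (1/2)(70 - 44.6667)(4.2857 - 0.6667) = 45.8413.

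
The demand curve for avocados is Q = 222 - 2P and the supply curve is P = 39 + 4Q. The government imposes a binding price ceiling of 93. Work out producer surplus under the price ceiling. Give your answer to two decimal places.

Rewriting demand in inverse form: P = 111 - 0.5Q.
Free-market equilibrium: 111 - 0.5Q = 39 + 4Q gives Q* = 16, P* = 103.
At P = 93, sellers supply (93 - 39)/4 = 13.5 while buyers want more, so the quantity traded is 13.5 at price 93.
PS is the triangle above supply below 93: (1/2)(13.5)(93 - 39) = 364.5.

364.50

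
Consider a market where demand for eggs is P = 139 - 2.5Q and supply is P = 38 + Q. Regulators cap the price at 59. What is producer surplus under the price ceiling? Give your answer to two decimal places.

Without the control, 139 - 2.5Q = 38 + Q so Q* = 28.8571 and P* = 66.8571.
At P = 59, sellers supply (59 - 38)/1 = 21 while buyers want more, so the quantity traded is 21 at price 59.
PS is the triangle above supply below 59: (1/2)(21)(59 - 38) = 220.5.

220.50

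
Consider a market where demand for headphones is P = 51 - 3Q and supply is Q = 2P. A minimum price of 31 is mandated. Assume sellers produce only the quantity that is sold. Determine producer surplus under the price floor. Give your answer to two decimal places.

195.56

Rewriting supply in inverse form: P = 0.5Q.
Without the control, 51 - 3Q = 0.5Q so Q* = 14.5714 and P* = 7.2857.
At P = 31, buyers demand (51 - 31)/3 = 6.6667 while sellers would supply more, so the quantity traded is 6.6667 at price 31.
The supply price at Q = 6.6667 is 3.3333. PS is the trapezoid between 31 and supply over [0, 6.6667]: (1/2)[(31 - 0) + (31 - 3.3333)](6.6667) = 195.5556.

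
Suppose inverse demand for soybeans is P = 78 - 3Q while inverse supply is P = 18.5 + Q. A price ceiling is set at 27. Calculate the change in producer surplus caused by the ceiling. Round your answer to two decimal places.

-74.51

Free-market equilibrium: 78 - 3Q = 18.5 + Q gives Q* = 14.875, P* = 33.375.
At the ceiling price 27, quantity supplied is (27 - 18.5)/1 = 8.5; supply is the short side, so Q = 8.5 trades at P = 27.
PS goes from (1/2)(14.875)(14.875) = 110.6328 to 36.125 (computed as (27 - 18.5)(8.5) - (1/2)(1)(8.5)^2), a change of -74.5078.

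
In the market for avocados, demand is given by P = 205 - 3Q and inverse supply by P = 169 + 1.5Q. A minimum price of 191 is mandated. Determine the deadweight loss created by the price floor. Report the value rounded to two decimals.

Free-market equilibrium: 205 - 3Q = 169 + 1.5Q gives Q* = 8, P* = 181.
At P = 191, buyers demand (205 - 191)/3 = 4.6667 while sellers would supply more, so the quantity traded is 4.6667 at price 191.
At Q = 4.6667 the demand price is 191 and the supply price is 176. Deadweight loss is the triangle between the curves from 4.6667 to 8: (1/2)(191 - 176)(8 - 4.6667) = 25.

25.00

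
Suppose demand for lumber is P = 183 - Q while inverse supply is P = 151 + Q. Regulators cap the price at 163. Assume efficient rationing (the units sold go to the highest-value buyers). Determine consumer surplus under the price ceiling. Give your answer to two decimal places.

Without the control, 183 - Q = 151 + Q so Q* = 16 and P* = 167.
At P = 163, sellers supply (163 - 151)/1 = 12 while buyers want more, so the quantity traded is 12 at price 163.
The demand price at Q = 12 is 171. CS is the trapezoid between demand and 163 over [0, 12]: (1/2)[(183 - 163) + (171 - 163)](12) = 168.

168.00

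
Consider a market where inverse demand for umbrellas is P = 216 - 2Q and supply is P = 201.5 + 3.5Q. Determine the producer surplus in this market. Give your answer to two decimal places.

Setting demand equal to supply, 14.5 = 5.5Q, so Q* = 2.6364 and P* = 210.7273.
Producer surplus is the triangle above supply below P*: (1/2)(2.6364)(210.7273 - 201.5) = (1/2)(2.6364)(9.2273) = 12.1632.

12.16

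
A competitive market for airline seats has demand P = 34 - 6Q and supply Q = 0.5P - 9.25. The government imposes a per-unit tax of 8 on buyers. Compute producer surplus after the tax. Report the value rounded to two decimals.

0.88

Rewriting supply in inverse form: P = 18.5 + 2Q.
Pre-tax equilibrium: 34 - 6Q = 18.5 + 2Q gives Q* = 1.9375, P* = 22.375.
A tax on buyers shifts demand down by 8: (34 - 8) - 6Q = 18.5 + 2Q, so Q_t = 0.9375. Buyers pay P_b = 28.375; sellers receive P_s = P_b - 8 = 20.375.
Producer surplus is the triangle above supply below P_s: (1/2)(0.9375)(20.375 - 18.5) = 0.8789.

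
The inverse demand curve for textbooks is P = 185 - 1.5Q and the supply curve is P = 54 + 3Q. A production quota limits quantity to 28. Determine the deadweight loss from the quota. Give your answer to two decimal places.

Without the quota, 185 - 1.5Q = 54 + 3Q gives Q* = 29.1111.
At Q = 28 the demand price is 185 - 1.5(28) = 143 and the supply price is 54 + 3(28) = 138.
Deadweight loss is the triangle between the curves from 28 to 29.1111: (1/2)(143 - 138)(29.1111 - 28) = 2.7778.

2.78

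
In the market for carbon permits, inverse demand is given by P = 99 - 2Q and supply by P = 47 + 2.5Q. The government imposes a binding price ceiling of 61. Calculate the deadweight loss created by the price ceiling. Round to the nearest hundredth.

Free-market equilibrium: 99 - 2Q = 47 + 2.5Q gives Q* = 11.5556, P* = 75.8889.
At the ceiling price 61, quantity supplied is (61 - 47)/2.5 = 5.6; supply is the short side, so Q = 5.6 trades at P = 61.
The lost-trades triangle has base Q* - 5.6 = 5.9556 and height equal to the gap between the curves at Q = 5.6, which is 87.8 - 61 = 26.8. DWL = (1/2)(5.9556)(26.8) = 79.8044.

79.80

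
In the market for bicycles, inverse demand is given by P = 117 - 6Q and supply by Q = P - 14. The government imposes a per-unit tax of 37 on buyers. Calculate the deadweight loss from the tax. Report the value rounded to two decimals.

97.79

Rewriting supply in inverse form: P = 14 + Q.
Pre-tax equilibrium: 117 - 6Q = 14 + Q gives Q* = 14.7143, P* = 28.7143.
A tax on buyers shifts demand down by 37: (117 - 37) - 6Q = 14 + Q, so Q_t = 9.4286. Buyers pay P_b = 60.4286; sellers receive P_s = P_b - 37 = 23.4286.
Deadweight loss is the triangle between the curves from Q_t to Q*: (1/2)(14.7143 - 9.4286)(37) = 97.7857.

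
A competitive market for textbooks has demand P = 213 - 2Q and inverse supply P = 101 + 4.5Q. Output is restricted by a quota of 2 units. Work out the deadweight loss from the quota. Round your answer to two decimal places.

Without the quota, 213 - 2Q = 101 + 4.5Q gives Q* = 17.2308.
At Q = 2 the demand price is 213 - 2(2) = 209 and the supply price is 101 + 4.5(2) = 110.
DWL = (1/2)(gap between curves at 2) x (Q* - 2) = (1/2)(99)(15.2308) = 753.9231.

753.92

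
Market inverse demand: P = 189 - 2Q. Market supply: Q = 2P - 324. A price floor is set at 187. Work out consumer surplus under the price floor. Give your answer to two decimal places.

Rewriting supply in inverse form: P = 162 + 0.5Q.
Without the control, 189 - 2Q = 162 + 0.5Q so Q* = 10.8 and P* = 167.4.
At the floor price 187, quantity demanded is (189 - 187)/2 = 1; demand is the short side, so Q = 1 trades at P = 187.
CS is the triangle under demand above 187: (1/2)(1)(189 - 187) = 1.

1.00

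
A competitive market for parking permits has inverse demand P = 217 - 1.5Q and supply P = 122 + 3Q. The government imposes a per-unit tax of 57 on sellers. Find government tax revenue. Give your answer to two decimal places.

Without the tax, 217 - 1.5Q = 122 + 3Q so Q* = 21.1111 and P* = 185.3333.
With the tax, sellers need 57 more per unit: 217 - 1.5Q = 122 + 3Q + 57, so Q_t = 8.4444. Buyers pay P_b = 204.3333; sellers receive P_s = P_b - 57 = 147.3333.
Revenue is the tax times quantity traded: 57 x 8.4444 = 481.3333.

481.33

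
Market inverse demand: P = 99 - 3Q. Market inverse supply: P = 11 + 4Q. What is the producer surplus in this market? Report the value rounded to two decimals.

316.08

Equilibrium: 99 - 3Q = 11 + 4Q, so Q* = 12.5714 and P* = 61.2857.
PS is the area between P* and the supply curve from 0 to Q*: (1/2)(12.5714)(50.2857) = 316.0816.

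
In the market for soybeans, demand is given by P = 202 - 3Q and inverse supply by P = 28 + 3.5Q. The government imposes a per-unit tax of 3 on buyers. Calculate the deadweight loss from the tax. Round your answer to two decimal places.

Without the tax, 202 - 3Q = 28 + 3.5Q so Q* = 26.7692 and P* = 121.6923.
With the tax, buyers' net willingness to pay falls by 3: (202 - 3) - 3Q = 28 + 3.5Q, so Q_t = 26.3077. Buyers pay P_b = 123.0769; sellers receive P_s = P_b - 3 = 120.0769.
Deadweight loss is the triangle between the curves from Q_t to Q*: (1/2)(26.7692 - 26.3077)(3) = 0.6923.

0.69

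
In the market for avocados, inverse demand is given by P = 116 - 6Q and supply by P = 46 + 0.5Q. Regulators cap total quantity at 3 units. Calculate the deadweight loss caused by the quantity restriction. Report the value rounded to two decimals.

Unrestricted equilibrium: Q* = (116 - 46)/(6 + 0.5) = 10.7692.
At Q = 3 the demand price is 116 - 6(3) = 98 and the supply price is 46 + 0.5(3) = 47.5.
DWL = (1/2)(gap between curves at 3) x (Q* - 3) = (1/2)(50.5)(7.7692) = 196.1731.

196.17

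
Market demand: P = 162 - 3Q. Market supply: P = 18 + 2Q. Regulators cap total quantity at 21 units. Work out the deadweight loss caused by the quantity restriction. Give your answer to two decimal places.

152.10

Unrestricted equilibrium: Q* = (162 - 18)/(3 + 2) = 28.8.
At Q = 21 the demand price is 162 - 3(21) = 99 and the supply price is 18 + 2(21) = 60.
Deadweight loss is the triangle between the curves from 21 to 28.8: (1/2)(99 - 60)(28.8 - 21) = 152.1.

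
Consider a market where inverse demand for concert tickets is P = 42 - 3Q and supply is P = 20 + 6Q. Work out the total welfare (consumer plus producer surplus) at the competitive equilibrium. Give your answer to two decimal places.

26.89

Set 42 - 3Q = 20 + 6Q, which gives 22 = 9Q, so Q* = 2.4444 and P* = 42 - 3(2.4444) = 34.6667.
Total surplus is the full triangle between the curves from 0 to Q*: (1/2)(2.4444)(42 - 20) = 26.8889.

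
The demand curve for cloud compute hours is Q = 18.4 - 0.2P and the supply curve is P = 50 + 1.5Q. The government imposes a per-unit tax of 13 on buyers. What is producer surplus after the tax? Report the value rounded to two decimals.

Rewriting demand in inverse form: P = 92 - 5Q.
Without the tax, 92 - 5Q = 50 + 1.5Q so Q* = 6.4615 and P* = 59.6923.
A tax on buyers shifts demand down by 13: (92 - 13) - 5Q = 50 + 1.5Q, so Q_t = 4.4615. Buyers pay P_b = 69.6923; sellers receive P_s = P_b - 13 = 56.6923.
Producer surplus is the triangle above supply below P_s: (1/2)(4.4615)(56.6923 - 50) = 14.929.

14.93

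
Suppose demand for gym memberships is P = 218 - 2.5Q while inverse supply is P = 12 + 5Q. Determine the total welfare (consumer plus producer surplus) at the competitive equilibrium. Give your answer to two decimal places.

Equilibrium: 218 - 2.5Q = 12 + 5Q, so Q* = 27.4667 and P* = 149.3333.
Total surplus is the full triangle between the curves from 0 to Q*: (1/2)(27.4667)(218 - 12) = 2829.0667.

2829.07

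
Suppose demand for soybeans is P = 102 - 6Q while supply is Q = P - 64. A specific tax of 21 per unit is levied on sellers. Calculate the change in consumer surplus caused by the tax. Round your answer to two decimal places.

Rewriting supply in inverse form: P = 64 + Q.
Pre-tax equilibrium: 102 - 6Q = 64 + Q gives Q* = 5.4286, P* = 69.4286.
A tax on sellers shifts supply up by 21: 102 - 6Q = 64 + Q + 21, so Q_t = 2.4286. Buyers pay P_b = 87.4286; sellers receive P_s = P_b - 21 = 66.4286.
Consumers lose the trapezoid between P* and P_b out to Q_t plus the triangle from Q_t to Q*: change in CS = 17.6939 - 88.4082 = -70.7143.

-70.71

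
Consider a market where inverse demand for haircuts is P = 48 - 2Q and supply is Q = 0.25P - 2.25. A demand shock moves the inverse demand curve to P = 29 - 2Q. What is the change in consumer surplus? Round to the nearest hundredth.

-31.14

Rewriting supply in inverse form: P = 9 + 4Q.
Initial equilibrium: Q_0 = 6.5, P_0 = 35; CS_0 = (1/2)(6.5)(13) = 42.25, PS_0 = (1/2)(6.5)(26) = 84.5.
New equilibrium: 29 - 2Q = 9 + 4Q gives Q_1 = 3.3333, P_1 = 22.3333; CS_1 = 11.1111, PS_1 = 22.2222.
Change in consumer surplus = 11.1111 - 42.25 = -31.1389.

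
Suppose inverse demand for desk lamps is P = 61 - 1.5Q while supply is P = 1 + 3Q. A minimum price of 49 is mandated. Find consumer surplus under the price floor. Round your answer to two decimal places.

Without the control, 61 - 1.5Q = 1 + 3Q so Q* = 13.3333 and P* = 41.
At the floor price 49, quantity demanded is (61 - 49)/1.5 = 8; demand is the short side, so Q = 8 trades at P = 49.
CS is the triangle under demand above 49: (1/2)(8)(61 - 49) = 48.

48.00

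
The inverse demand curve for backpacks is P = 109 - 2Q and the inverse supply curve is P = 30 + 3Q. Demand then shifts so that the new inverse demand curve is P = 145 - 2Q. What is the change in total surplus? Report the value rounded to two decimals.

698.40

Initial equilibrium: Q_0 = 15.8, P_0 = 77.4; CS_0 = (1/2)(15.8)(31.6) = 249.64, PS_0 = (1/2)(15.8)(47.4) = 374.46.
New equilibrium: 145 - 2Q = 30 + 3Q gives Q_1 = 23, P_1 = 99; CS_1 = 529, PS_1 = 793.5.
Change in total surplus = (529 + 793.5) - (249.64 + 374.46) = 698.4.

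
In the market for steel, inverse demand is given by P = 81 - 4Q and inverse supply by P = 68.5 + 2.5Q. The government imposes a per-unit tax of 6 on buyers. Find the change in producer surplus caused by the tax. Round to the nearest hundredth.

-3.37

Pre-tax equilibrium: 81 - 4Q = 68.5 + 2.5Q gives Q* = 1.9231, P* = 73.3077.
A tax on buyers shifts demand down by 6: (81 - 6) - 4Q = 68.5 + 2.5Q, so Q_t = 1. Buyers pay P_b = 77; sellers receive P_s = P_b - 6 = 71.
Producers lose the trapezoid between P_s and P* out to Q_t plus the triangle from Q_t to Q*: change in PS = 1.25 - 4.6228 = -3.3728.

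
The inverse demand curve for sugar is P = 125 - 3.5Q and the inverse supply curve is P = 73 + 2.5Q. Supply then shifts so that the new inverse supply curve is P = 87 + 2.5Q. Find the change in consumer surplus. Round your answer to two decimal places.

-61.25

Initial equilibrium: Q_0 = 8.6667, P_0 = 94.6667; CS_0 = (1/2)(8.6667)(30.3333) = 131.4444, PS_0 = (1/2)(8.6667)(21.6667) = 93.8889.
New equilibrium: 125 - 3.5Q = 87 + 2.5Q gives Q_1 = 6.3333, P_1 = 102.8333; CS_1 = 70.1944, PS_1 = 50.1389.
Change in consumer surplus = 70.1944 - 131.4444 = -61.25.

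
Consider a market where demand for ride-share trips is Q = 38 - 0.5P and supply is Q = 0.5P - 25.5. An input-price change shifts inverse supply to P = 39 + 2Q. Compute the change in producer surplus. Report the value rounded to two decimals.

Rewriting demand in inverse form: P = 76 - 2Q.
Rewriting supply in inverse form: P = 51 + 2Q.
Initial equilibrium: Q_0 = 6.25, P_0 = 63.5; CS_0 = (1/2)(6.25)(12.5) = 39.0625, PS_0 = (1/2)(6.25)(12.5) = 39.0625.
New equilibrium: 76 - 2Q = 39 + 2Q gives Q_1 = 9.25, P_1 = 57.5; CS_1 = 85.5625, PS_1 = 85.5625.
Change in producer surplus = 85.5625 - 39.0625 = 46.5.

46.50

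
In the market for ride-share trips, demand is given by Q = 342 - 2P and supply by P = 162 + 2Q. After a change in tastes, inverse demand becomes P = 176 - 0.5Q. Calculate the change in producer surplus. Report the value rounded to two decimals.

Rewriting demand in inverse form: P = 171 - 0.5Q.
Initial equilibrium: Q_0 = 3.6, P_0 = 169.2; CS_0 = (1/2)(3.6)(1.8) = 3.24, PS_0 = (1/2)(3.6)(7.2) = 12.96.
New equilibrium: 176 - 0.5Q = 162 + 2Q gives Q_1 = 5.6, P_1 = 173.2; CS_1 = 7.84, PS_1 = 31.36.
Change in producer surplus = 31.36 - 12.96 = 18.4.

18.40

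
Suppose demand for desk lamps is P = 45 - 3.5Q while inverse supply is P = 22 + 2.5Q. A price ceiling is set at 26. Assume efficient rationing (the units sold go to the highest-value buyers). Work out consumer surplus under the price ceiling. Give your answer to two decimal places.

25.92

Without the control, 45 - 3.5Q = 22 + 2.5Q so Q* = 3.8333 and P* = 31.5833.
At the ceiling price 26, quantity supplied is (26 - 22)/2.5 = 1.6; supply is the short side, so Q = 1.6 trades at P = 26.
The demand price at Q = 1.6 is 39.4. CS is the trapezoid between demand and 26 over [0, 1.6]: (1/2)[(45 - 26) + (39.4 - 26)](1.6) = 25.92.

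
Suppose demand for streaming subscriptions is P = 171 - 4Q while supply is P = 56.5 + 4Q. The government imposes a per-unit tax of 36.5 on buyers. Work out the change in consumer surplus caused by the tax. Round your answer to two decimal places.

Pre-tax equilibrium: 171 - 4Q = 56.5 + 4Q gives Q* = 14.3125, P* = 113.75.
A tax on buyers shifts demand down by 36.5: (171 - 36.5) - 4Q = 56.5 + 4Q, so Q_t = 9.75. Buyers pay P_b = 132; sellers receive P_s = P_b - 36.5 = 95.5.
Consumers lose the trapezoid between P* and P_b out to Q_t plus the triangle from Q_t to Q*: change in CS = 190.125 - 409.6953 = -219.5703.

-219.57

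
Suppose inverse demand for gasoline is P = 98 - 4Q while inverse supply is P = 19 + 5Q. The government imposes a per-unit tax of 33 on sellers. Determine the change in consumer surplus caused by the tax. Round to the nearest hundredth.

Without the tax, 98 - 4Q = 19 + 5Q so Q* = 8.7778 and P* = 62.8889.
With the tax, sellers need 33 more per unit: 98 - 4Q = 19 + 5Q + 33, so Q_t = 5.1111. Buyers pay P_b = 77.5556; sellers receive P_s = P_b - 33 = 44.5556.
CS falls from (1/2)(8.7778)(35.1111) = 154.0988 to (1/2)(5.1111)(20.4444) = 52.2469, a change of -101.8519.

-101.85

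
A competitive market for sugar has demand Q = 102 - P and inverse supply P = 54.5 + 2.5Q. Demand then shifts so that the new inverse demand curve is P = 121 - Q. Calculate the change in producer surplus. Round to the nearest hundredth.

Rewriting demand in inverse form: P = 102 - Q.
Initial equilibrium: Q_0 = 13.5714, P_0 = 88.4286; CS_0 = (1/2)(13.5714)(13.5714) = 92.0918, PS_0 = (1/2)(13.5714)(33.9286) = 230.2296.
New equilibrium: 121 - Q = 54.5 + 2.5Q gives Q_1 = 19, P_1 = 102; CS_1 = 180.5, PS_1 = 451.25.
Change in producer surplus = 451.25 - 230.2296 = 221.0204.

221.02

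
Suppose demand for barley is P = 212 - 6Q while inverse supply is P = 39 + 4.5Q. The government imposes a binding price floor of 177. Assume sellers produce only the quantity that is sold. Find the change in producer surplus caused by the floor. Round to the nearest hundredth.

Without the control, 212 - 6Q = 39 + 4.5Q so Q* = 16.4762 and P* = 113.1429.
At P = 177, buyers demand (212 - 177)/6 = 5.8333 while sellers would supply more, so the quantity traded is 5.8333 at price 177.
PS goes from (1/2)(16.4762)(74.1429) = 610.7959 to 728.4375 (computed as (177 - 39)(5.8333) - (1/2)(4.5)(5.8333)^2), a change of 117.6416.

117.64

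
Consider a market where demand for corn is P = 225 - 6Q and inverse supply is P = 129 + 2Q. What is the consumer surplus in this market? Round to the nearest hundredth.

432.00

Equilibrium: 225 - 6Q = 129 + 2Q, so Q* = 12 and P* = 153.
Consumer surplus is the triangle under demand above P*: (1/2)(12)(225 - 153) = (1/2)(12)(72) = 432.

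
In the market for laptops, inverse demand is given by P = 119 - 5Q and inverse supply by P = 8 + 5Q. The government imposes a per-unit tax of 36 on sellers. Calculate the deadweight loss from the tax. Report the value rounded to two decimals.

Without the tax, 119 - 5Q = 8 + 5Q so Q* = 11.1 and P* = 63.5.
With the tax, sellers need 36 more per unit: 119 - 5Q = 8 + 5Q + 36, so Q_t = 7.5. Buyers pay P_b = 81.5; sellers receive P_s = P_b - 36 = 45.5.
Deadweight loss is the triangle between the curves from Q_t to Q*: (1/2)(11.1 - 7.5)(36) = 64.8.

64.80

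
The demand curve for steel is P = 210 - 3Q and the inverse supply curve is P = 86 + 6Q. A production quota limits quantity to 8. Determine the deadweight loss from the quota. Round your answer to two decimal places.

150.22

Without the quota, 210 - 3Q = 86 + 6Q gives Q* = 13.7778.
At Q = 8 the demand price is 210 - 3(8) = 186 and the supply price is 86 + 6(8) = 134.
Deadweight loss is the triangle between the curves from 8 to 13.7778: (1/2)(186 - 134)(13.7778 - 8) = 150.2222.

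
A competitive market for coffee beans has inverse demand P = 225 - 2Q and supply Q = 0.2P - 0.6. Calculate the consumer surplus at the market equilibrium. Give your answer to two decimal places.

1005.80

Rewriting supply in inverse form: P = 3 + 5Q.
Set 225 - 2Q = 3 + 5Q, which gives 222 = 7Q, so Q* = 31.7143 and P* = 225 - 2(31.7143) = 161.5714.
CS is the area between the demand curve and P* from 0 to Q*: (1/2)(31.7143)(63.4286) = 1005.7959.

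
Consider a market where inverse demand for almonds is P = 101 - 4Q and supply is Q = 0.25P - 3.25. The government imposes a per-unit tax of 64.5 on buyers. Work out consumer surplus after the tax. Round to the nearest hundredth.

Rewriting supply in inverse form: P = 13 + 4Q.
Pre-tax equilibrium: 101 - 4Q = 13 + 4Q gives Q* = 11, P* = 57.
With the tax, buyers' net willingness to pay falls by 64.5: (101 - 64.5) - 4Q = 13 + 4Q, so Q_t = 2.9375. Buyers pay P_b = 89.25; sellers receive P_s = P_b - 64.5 = 24.75.
CS = (1/2)(Q_t)(101 - P_b) = (1/2)(2.9375)(11.75) = 17.2578.

17.26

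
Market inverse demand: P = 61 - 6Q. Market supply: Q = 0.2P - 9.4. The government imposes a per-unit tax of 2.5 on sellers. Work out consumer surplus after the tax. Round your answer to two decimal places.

3.28

Rewriting supply in inverse form: P = 47 + 5Q.
Pre-tax equilibrium: 61 - 6Q = 47 + 5Q gives Q* = 1.2727, P* = 53.3636.
A tax on sellers shifts supply up by 2.5: 61 - 6Q = 47 + 5Q + 2.5, so Q_t = 1.0455. Buyers pay P_b = 54.7273; sellers receive P_s = P_b - 2.5 = 52.2273.
CS = (1/2)(Q_t)(61 - P_b) = (1/2)(1.0455)(6.2727) = 3.2789.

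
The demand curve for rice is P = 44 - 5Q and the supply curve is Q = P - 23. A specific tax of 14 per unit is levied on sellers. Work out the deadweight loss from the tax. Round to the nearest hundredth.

16.33

Rewriting supply in inverse form: P = 23 + Q.
Pre-tax equilibrium: 44 - 5Q = 23 + Q gives Q* = 3.5, P* = 26.5.
With the tax, sellers need 14 more per unit: 44 - 5Q = 23 + Q + 14, so Q_t = 1.1667. Buyers pay P_b = 38.1667; sellers receive P_s = P_b - 14 = 24.1667.
The welfare triangle lost has base Q* - Q_t = 2.3333 and height t = 14, so DWL = (1/2)(2.3333)(14) = 16.3333.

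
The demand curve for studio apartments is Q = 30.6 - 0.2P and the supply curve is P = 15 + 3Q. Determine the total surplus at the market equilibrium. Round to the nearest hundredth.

Rewriting demand in inverse form: P = 153 - 5Q.
Set 153 - 5Q = 15 + 3Q, which gives 138 = 8Q, so Q* = 17.25 and P* = 153 - 5(17.25) = 66.75.
CS = (1/2)(17.25)(86.25) = 743.9062 and PS = (1/2)(17.25)(51.75) = 446.3438, so total surplus = 1190.25.

1190.25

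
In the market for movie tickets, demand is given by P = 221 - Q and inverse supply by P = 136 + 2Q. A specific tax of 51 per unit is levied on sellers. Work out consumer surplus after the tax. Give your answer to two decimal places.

Without the tax, 221 - Q = 136 + 2Q so Q* = 28.3333 and P* = 192.6667.
With the tax, sellers need 51 more per unit: 221 - Q = 136 + 2Q + 51, so Q_t = 11.3333. Buyers pay P_b = 209.6667; sellers receive P_s = P_b - 51 = 158.6667.
CS = (1/2)(Q_t)(221 - P_b) = (1/2)(11.3333)(11.3333) = 64.2222.

64.22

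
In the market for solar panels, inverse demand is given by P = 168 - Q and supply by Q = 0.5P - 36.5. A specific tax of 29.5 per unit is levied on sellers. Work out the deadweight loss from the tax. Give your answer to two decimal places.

Rewriting supply in inverse form: P = 73 + 2Q.
Pre-tax equilibrium: 168 - Q = 73 + 2Q gives Q* = 31.6667, P* = 136.3333.
A tax on sellers shifts supply up by 29.5: 168 - Q = 73 + 2Q + 29.5, so Q_t = 21.8333. Buyers pay P_b = 146.1667; sellers receive P_s = P_b - 29.5 = 116.6667.
Deadweight loss is the triangle between the curves from Q_t to Q*: (1/2)(31.6667 - 21.8333)(29.5) = 145.0417.

145.04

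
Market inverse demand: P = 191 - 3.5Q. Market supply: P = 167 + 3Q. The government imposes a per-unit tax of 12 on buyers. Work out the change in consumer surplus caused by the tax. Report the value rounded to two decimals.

Pre-tax equilibrium: 191 - 3.5Q = 167 + 3Q gives Q* = 3.6923, P* = 178.0769.
A tax on buyers shifts demand down by 12: (191 - 12) - 3.5Q = 167 + 3Q, so Q_t = 1.8462. Buyers pay P_b = 184.5385; sellers receive P_s = P_b - 12 = 172.5385.
CS falls from (1/2)(3.6923)(12.9231) = 23.858 to (1/2)(1.8462)(6.4615) = 5.9645, a change of -17.8935.

-17.89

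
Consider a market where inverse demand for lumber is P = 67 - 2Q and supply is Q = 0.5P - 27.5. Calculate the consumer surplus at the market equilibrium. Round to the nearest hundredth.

Rewriting supply in inverse form: P = 55 + 2Q.
Equilibrium: 67 - 2Q = 55 + 2Q, so Q* = 3 and P* = 61.
CS is the area between the demand curve and P* from 0 to Q*: (1/2)(3)(6) = 9.

9.00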